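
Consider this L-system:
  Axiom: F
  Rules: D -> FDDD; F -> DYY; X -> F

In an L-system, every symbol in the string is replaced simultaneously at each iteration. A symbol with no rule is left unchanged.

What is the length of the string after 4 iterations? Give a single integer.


Answer: 53

Derivation:
Step 0: length = 1
Step 1: length = 3
Step 2: length = 6
Step 3: length = 17
Step 4: length = 53


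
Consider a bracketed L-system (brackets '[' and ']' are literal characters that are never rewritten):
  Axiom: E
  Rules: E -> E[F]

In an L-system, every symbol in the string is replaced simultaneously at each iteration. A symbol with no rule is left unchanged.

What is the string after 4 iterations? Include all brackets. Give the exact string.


Step 0: E
Step 1: E[F]
Step 2: E[F][F]
Step 3: E[F][F][F]
Step 4: E[F][F][F][F]

Answer: E[F][F][F][F]


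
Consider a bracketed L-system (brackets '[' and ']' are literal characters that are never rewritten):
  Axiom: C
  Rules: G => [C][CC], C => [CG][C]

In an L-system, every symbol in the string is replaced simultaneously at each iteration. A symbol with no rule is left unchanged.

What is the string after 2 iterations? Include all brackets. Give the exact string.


Answer: [[CG][C][C][CC]][[CG][C]]

Derivation:
Step 0: C
Step 1: [CG][C]
Step 2: [[CG][C][C][CC]][[CG][C]]


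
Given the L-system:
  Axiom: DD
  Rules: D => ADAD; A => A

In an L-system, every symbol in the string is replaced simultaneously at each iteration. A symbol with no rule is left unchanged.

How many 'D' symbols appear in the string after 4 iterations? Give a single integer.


Answer: 32

Derivation:
Step 0: DD  (2 'D')
Step 1: ADADADAD  (4 'D')
Step 2: AADADAADADAADADAADAD  (8 'D')
Step 3: AAADADAADADAAADADAADADAAADADAADADAAADADAADAD  (16 'D')
Step 4: AAAADADAADADAAADADAADADAAAADADAADADAAADADAADADAAAADADAADADAAADADAADADAAAADADAADADAAADADAADAD  (32 'D')


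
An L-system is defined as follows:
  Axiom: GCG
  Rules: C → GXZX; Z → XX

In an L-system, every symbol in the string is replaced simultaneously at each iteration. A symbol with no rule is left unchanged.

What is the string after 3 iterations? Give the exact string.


Answer: GGXXXXG

Derivation:
Step 0: GCG
Step 1: GGXZXG
Step 2: GGXXXXG
Step 3: GGXXXXG


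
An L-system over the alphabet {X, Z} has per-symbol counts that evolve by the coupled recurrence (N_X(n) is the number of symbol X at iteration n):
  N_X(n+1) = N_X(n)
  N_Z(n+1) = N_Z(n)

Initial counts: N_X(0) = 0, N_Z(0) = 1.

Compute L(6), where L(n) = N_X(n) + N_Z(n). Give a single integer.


Answer: 1

Derivation:
Step 0: N_X=0, N_Z=1, L=1
Step 1: N_X=0, N_Z=1, L=1
Step 2: N_X=0, N_Z=1, L=1
Step 3: N_X=0, N_Z=1, L=1
Step 4: N_X=0, N_Z=1, L=1
Step 5: N_X=0, N_Z=1, L=1
Step 6: N_X=0, N_Z=1, L=1


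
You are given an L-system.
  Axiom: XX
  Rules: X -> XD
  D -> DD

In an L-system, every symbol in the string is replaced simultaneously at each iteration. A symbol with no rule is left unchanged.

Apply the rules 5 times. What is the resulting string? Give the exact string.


Step 0: XX
Step 1: XDXD
Step 2: XDDDXDDD
Step 3: XDDDDDDDXDDDDDDD
Step 4: XDDDDDDDDDDDDDDDXDDDDDDDDDDDDDDD
Step 5: XDDDDDDDDDDDDDDDDDDDDDDDDDDDDDDDXDDDDDDDDDDDDDDDDDDDDDDDDDDDDDDD

Answer: XDDDDDDDDDDDDDDDDDDDDDDDDDDDDDDDXDDDDDDDDDDDDDDDDDDDDDDDDDDDDDDD


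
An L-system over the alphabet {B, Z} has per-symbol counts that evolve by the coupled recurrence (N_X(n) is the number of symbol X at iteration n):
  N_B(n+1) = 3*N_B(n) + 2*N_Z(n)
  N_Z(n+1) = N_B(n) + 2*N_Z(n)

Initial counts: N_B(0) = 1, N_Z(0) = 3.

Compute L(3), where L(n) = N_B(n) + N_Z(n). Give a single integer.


Step 0: N_B=1, N_Z=3, L=4
Step 1: N_B=9, N_Z=7, L=16
Step 2: N_B=41, N_Z=23, L=64
Step 3: N_B=169, N_Z=87, L=256

Answer: 256


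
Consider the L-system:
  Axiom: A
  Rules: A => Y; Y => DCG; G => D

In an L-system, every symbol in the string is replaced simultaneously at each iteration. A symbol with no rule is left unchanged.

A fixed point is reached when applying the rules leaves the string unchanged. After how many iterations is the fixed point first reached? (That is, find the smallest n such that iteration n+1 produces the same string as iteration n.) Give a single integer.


Step 0: A
Step 1: Y
Step 2: DCG
Step 3: DCD
Step 4: DCD  (unchanged — fixed point at step 3)

Answer: 3


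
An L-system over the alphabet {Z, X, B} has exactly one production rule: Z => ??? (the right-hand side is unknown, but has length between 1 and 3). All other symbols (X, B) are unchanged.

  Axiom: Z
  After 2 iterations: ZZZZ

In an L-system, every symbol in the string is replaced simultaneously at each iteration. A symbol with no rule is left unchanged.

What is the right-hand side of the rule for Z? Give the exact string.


Trying Z => ZZ:
  Step 0: Z
  Step 1: ZZ
  Step 2: ZZZZ
Matches the given result.

Answer: ZZ


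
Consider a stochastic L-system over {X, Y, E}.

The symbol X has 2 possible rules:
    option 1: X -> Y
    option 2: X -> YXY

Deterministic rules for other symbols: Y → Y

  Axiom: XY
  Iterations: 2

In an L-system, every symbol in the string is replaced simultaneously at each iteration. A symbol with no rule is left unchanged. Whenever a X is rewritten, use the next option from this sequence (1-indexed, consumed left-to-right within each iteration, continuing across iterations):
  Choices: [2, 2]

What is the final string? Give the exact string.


Step 0: XY
Step 1: YXYY  (used choices [2])
Step 2: YYXYYY  (used choices [2])

Answer: YYXYYY


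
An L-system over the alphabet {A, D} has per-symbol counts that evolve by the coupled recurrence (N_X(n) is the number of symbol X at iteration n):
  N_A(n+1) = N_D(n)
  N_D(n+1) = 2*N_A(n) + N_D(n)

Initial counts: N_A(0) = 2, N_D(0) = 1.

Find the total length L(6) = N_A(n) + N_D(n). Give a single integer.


Answer: 192

Derivation:
Step 0: N_A=2, N_D=1, L=3
Step 1: N_A=1, N_D=5, L=6
Step 2: N_A=5, N_D=7, L=12
Step 3: N_A=7, N_D=17, L=24
Step 4: N_A=17, N_D=31, L=48
Step 5: N_A=31, N_D=65, L=96
Step 6: N_A=65, N_D=127, L=192


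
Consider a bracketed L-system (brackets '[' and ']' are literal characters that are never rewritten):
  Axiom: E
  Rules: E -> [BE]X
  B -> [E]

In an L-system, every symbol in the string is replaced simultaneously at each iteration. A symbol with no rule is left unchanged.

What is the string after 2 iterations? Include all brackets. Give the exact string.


Answer: [[E][BE]X]X

Derivation:
Step 0: E
Step 1: [BE]X
Step 2: [[E][BE]X]X


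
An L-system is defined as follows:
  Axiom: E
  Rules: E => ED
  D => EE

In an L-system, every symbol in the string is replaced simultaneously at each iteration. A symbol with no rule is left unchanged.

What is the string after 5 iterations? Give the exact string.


Answer: EDEEEDEDEDEEEDEEEDEEEDEDEDEEEDED

Derivation:
Step 0: E
Step 1: ED
Step 2: EDEE
Step 3: EDEEEDED
Step 4: EDEEEDEDEDEEEDEE
Step 5: EDEEEDEDEDEEEDEEEDEEEDEDEDEEEDED


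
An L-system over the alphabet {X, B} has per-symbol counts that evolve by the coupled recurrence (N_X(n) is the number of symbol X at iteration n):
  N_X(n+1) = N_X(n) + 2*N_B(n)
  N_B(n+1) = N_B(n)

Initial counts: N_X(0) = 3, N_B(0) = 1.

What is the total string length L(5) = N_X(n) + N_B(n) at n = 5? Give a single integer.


Step 0: N_X=3, N_B=1, L=4
Step 1: N_X=5, N_B=1, L=6
Step 2: N_X=7, N_B=1, L=8
Step 3: N_X=9, N_B=1, L=10
Step 4: N_X=11, N_B=1, L=12
Step 5: N_X=13, N_B=1, L=14

Answer: 14


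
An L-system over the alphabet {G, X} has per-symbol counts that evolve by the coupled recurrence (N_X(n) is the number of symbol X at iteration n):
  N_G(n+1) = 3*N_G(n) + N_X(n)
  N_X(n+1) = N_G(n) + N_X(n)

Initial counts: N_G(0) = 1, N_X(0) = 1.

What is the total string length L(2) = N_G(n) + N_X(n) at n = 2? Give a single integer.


Answer: 20

Derivation:
Step 0: N_G=1, N_X=1, L=2
Step 1: N_G=4, N_X=2, L=6
Step 2: N_G=14, N_X=6, L=20


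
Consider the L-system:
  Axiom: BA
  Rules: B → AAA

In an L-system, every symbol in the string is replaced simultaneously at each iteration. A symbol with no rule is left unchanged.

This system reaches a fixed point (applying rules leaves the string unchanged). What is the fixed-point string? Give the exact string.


Answer: AAAA

Derivation:
Step 0: BA
Step 1: AAAA
Step 2: AAAA  (unchanged — fixed point at step 1)


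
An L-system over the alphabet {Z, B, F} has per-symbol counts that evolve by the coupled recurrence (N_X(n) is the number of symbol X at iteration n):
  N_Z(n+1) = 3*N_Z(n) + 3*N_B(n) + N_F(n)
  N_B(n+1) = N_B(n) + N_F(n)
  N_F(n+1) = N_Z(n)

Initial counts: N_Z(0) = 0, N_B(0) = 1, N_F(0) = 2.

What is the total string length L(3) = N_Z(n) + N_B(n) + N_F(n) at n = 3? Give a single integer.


Answer: 118

Derivation:
Step 0: N_Z=0, N_B=1, N_F=2, L=3
Step 1: N_Z=5, N_B=3, N_F=0, L=8
Step 2: N_Z=24, N_B=3, N_F=5, L=32
Step 3: N_Z=86, N_B=8, N_F=24, L=118


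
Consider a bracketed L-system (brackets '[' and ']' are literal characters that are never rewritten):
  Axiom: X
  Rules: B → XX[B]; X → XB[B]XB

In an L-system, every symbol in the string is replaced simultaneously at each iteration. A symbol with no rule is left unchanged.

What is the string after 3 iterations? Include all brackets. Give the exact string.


Answer: XB[B]XBXX[B][XX[B]]XB[B]XBXX[B]XB[B]XBXB[B]XB[XX[B]][XB[B]XBXB[B]XB[XX[B]]]XB[B]XBXX[B][XX[B]]XB[B]XBXX[B]XB[B]XBXB[B]XB[XX[B]]

Derivation:
Step 0: X
Step 1: XB[B]XB
Step 2: XB[B]XBXX[B][XX[B]]XB[B]XBXX[B]
Step 3: XB[B]XBXX[B][XX[B]]XB[B]XBXX[B]XB[B]XBXB[B]XB[XX[B]][XB[B]XBXB[B]XB[XX[B]]]XB[B]XBXX[B][XX[B]]XB[B]XBXX[B]XB[B]XBXB[B]XB[XX[B]]


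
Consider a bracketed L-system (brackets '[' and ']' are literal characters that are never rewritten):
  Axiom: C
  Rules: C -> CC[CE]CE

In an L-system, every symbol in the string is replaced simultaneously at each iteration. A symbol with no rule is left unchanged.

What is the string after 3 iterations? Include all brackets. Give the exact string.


Answer: CC[CE]CECC[CE]CE[CC[CE]CEE]CC[CE]CEECC[CE]CECC[CE]CE[CC[CE]CEE]CC[CE]CEE[CC[CE]CECC[CE]CE[CC[CE]CEE]CC[CE]CEEE]CC[CE]CECC[CE]CE[CC[CE]CEE]CC[CE]CEEE

Derivation:
Step 0: C
Step 1: CC[CE]CE
Step 2: CC[CE]CECC[CE]CE[CC[CE]CEE]CC[CE]CEE
Step 3: CC[CE]CECC[CE]CE[CC[CE]CEE]CC[CE]CEECC[CE]CECC[CE]CE[CC[CE]CEE]CC[CE]CEE[CC[CE]CECC[CE]CE[CC[CE]CEE]CC[CE]CEEE]CC[CE]CECC[CE]CE[CC[CE]CEE]CC[CE]CEEE


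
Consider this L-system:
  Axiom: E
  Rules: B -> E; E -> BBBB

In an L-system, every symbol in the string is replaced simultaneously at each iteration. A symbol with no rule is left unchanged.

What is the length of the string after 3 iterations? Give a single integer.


Step 0: length = 1
Step 1: length = 4
Step 2: length = 4
Step 3: length = 16

Answer: 16


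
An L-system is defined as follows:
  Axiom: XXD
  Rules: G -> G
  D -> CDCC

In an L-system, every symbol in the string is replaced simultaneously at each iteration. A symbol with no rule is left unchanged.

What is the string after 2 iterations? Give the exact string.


Answer: XXCCDCCCC

Derivation:
Step 0: XXD
Step 1: XXCDCC
Step 2: XXCCDCCCC


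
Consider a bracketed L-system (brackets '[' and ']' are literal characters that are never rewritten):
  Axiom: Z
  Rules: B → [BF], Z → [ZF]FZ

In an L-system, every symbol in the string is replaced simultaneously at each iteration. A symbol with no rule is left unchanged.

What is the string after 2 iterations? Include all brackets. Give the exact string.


Answer: [[ZF]FZF]F[ZF]FZ

Derivation:
Step 0: Z
Step 1: [ZF]FZ
Step 2: [[ZF]FZF]F[ZF]FZ


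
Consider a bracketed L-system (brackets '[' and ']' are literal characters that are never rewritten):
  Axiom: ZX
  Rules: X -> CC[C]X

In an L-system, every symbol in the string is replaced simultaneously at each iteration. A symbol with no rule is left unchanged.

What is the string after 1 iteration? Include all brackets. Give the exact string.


Step 0: ZX
Step 1: ZCC[C]X

Answer: ZCC[C]X


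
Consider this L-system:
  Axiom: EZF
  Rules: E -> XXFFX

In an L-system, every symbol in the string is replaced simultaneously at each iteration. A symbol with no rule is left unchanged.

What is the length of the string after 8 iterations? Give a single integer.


Answer: 7

Derivation:
Step 0: length = 3
Step 1: length = 7
Step 2: length = 7
Step 3: length = 7
Step 4: length = 7
Step 5: length = 7
Step 6: length = 7
Step 7: length = 7
Step 8: length = 7


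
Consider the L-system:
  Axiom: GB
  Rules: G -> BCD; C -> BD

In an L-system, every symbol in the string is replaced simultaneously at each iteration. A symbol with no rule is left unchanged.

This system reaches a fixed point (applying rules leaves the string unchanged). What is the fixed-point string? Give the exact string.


Answer: BBDDB

Derivation:
Step 0: GB
Step 1: BCDB
Step 2: BBDDB
Step 3: BBDDB  (unchanged — fixed point at step 2)


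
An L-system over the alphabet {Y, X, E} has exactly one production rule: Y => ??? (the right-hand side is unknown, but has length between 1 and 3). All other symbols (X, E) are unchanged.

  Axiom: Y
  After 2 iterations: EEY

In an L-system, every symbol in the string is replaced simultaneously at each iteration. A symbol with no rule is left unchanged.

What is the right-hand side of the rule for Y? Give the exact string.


Trying Y => EY:
  Step 0: Y
  Step 1: EY
  Step 2: EEY
Matches the given result.

Answer: EY


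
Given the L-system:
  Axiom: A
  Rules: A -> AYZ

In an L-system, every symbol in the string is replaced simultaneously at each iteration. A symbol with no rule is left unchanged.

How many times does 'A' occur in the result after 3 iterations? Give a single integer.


Answer: 1

Derivation:
Step 0: A  (1 'A')
Step 1: AYZ  (1 'A')
Step 2: AYZYZ  (1 'A')
Step 3: AYZYZYZ  (1 'A')


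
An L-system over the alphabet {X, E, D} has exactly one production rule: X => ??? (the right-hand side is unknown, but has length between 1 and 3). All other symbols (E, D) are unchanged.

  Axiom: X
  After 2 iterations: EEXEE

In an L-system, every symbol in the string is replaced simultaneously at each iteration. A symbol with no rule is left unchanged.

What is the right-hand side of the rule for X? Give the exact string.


Trying X => EXE:
  Step 0: X
  Step 1: EXE
  Step 2: EEXEE
Matches the given result.

Answer: EXE


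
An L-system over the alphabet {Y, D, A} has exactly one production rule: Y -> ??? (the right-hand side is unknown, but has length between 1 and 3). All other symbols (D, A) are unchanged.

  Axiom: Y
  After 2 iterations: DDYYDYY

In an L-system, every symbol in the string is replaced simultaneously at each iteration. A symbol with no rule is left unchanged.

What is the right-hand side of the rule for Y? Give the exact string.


Trying Y -> DYY:
  Step 0: Y
  Step 1: DYY
  Step 2: DDYYDYY
Matches the given result.

Answer: DYY


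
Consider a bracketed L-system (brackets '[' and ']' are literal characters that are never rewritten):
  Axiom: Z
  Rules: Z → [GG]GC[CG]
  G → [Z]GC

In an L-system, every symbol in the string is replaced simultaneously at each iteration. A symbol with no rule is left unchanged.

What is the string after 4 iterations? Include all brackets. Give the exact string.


Answer: [[[[Z]GC[Z]GC][Z]GCC[C[Z]GC]][[GG]GC[CG]][Z]GCCC[[[Z]GC[Z]GC][Z]GCC[C[Z]GC]][[GG]GC[CG]][Z]GCCC][[[Z]GC[Z]GC][Z]GCC[C[Z]GC]][[GG]GC[CG]][Z]GCCCC[C[[[Z]GC[Z]GC][Z]GCC[C[Z]GC]][[GG]GC[CG]][Z]GCCC]

Derivation:
Step 0: Z
Step 1: [GG]GC[CG]
Step 2: [[Z]GC[Z]GC][Z]GCC[C[Z]GC]
Step 3: [[[GG]GC[CG]][Z]GCC[[GG]GC[CG]][Z]GCC][[GG]GC[CG]][Z]GCCC[C[[GG]GC[CG]][Z]GCC]
Step 4: [[[[Z]GC[Z]GC][Z]GCC[C[Z]GC]][[GG]GC[CG]][Z]GCCC[[[Z]GC[Z]GC][Z]GCC[C[Z]GC]][[GG]GC[CG]][Z]GCCC][[[Z]GC[Z]GC][Z]GCC[C[Z]GC]][[GG]GC[CG]][Z]GCCCC[C[[[Z]GC[Z]GC][Z]GCC[C[Z]GC]][[GG]GC[CG]][Z]GCCC]


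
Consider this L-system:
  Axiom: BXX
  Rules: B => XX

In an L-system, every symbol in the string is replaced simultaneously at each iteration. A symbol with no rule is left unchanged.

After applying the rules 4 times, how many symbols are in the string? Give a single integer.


Step 0: length = 3
Step 1: length = 4
Step 2: length = 4
Step 3: length = 4
Step 4: length = 4

Answer: 4


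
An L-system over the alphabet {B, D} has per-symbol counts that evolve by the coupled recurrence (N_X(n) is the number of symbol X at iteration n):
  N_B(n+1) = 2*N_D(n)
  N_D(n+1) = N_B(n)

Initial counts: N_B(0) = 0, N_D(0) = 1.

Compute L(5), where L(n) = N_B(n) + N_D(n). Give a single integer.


Answer: 8

Derivation:
Step 0: N_B=0, N_D=1, L=1
Step 1: N_B=2, N_D=0, L=2
Step 2: N_B=0, N_D=2, L=2
Step 3: N_B=4, N_D=0, L=4
Step 4: N_B=0, N_D=4, L=4
Step 5: N_B=8, N_D=0, L=8


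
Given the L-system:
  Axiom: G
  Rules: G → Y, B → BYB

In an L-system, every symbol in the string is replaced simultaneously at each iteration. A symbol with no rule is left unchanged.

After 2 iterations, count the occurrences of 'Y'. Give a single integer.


Answer: 1

Derivation:
Step 0: G  (0 'Y')
Step 1: Y  (1 'Y')
Step 2: Y  (1 'Y')


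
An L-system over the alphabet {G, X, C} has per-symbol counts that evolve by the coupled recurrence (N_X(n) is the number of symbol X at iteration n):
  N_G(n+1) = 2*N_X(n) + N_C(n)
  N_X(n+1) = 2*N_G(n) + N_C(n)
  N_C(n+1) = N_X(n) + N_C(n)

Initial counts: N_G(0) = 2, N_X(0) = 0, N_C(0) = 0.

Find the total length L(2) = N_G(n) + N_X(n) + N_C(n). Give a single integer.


Answer: 12

Derivation:
Step 0: N_G=2, N_X=0, N_C=0, L=2
Step 1: N_G=0, N_X=4, N_C=0, L=4
Step 2: N_G=8, N_X=0, N_C=4, L=12


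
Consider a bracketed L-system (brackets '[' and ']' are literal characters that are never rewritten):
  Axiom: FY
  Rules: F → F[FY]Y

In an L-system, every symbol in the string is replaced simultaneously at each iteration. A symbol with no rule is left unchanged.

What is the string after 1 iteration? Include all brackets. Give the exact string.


Answer: F[FY]YY

Derivation:
Step 0: FY
Step 1: F[FY]YY


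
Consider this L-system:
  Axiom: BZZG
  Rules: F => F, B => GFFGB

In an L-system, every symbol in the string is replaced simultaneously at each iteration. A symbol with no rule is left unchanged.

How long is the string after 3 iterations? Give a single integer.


Answer: 16

Derivation:
Step 0: length = 4
Step 1: length = 8
Step 2: length = 12
Step 3: length = 16


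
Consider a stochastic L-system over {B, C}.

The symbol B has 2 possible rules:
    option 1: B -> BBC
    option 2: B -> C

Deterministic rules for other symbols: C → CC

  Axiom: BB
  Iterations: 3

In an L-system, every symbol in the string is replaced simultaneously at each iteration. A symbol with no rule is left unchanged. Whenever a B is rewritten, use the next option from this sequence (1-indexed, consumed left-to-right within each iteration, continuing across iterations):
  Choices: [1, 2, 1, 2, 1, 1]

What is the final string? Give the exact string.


Answer: BBCBBCCCCCCCCCCCCC

Derivation:
Step 0: BB
Step 1: BBCC  (used choices [1, 2])
Step 2: BBCCCCCC  (used choices [1, 2])
Step 3: BBCBBCCCCCCCCCCCCC  (used choices [1, 1])


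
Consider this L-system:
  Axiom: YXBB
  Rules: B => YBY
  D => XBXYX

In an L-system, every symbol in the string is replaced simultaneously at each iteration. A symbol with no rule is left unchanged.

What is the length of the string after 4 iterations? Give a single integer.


Answer: 20

Derivation:
Step 0: length = 4
Step 1: length = 8
Step 2: length = 12
Step 3: length = 16
Step 4: length = 20


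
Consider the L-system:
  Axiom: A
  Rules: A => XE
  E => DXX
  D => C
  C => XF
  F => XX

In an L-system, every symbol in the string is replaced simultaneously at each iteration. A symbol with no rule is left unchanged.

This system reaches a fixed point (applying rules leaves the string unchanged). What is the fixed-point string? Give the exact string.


Answer: XXXXXX

Derivation:
Step 0: A
Step 1: XE
Step 2: XDXX
Step 3: XCXX
Step 4: XXFXX
Step 5: XXXXXX
Step 6: XXXXXX  (unchanged — fixed point at step 5)


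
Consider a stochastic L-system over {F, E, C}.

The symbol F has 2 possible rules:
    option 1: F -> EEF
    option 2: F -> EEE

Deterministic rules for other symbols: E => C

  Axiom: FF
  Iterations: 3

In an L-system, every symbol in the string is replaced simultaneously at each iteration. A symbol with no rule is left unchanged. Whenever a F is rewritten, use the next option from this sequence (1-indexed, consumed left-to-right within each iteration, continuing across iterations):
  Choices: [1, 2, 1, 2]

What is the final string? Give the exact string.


Answer: CCCCEEECCC

Derivation:
Step 0: FF
Step 1: EEFEEE  (used choices [1, 2])
Step 2: CCEEFCCC  (used choices [1])
Step 3: CCCCEEECCC  (used choices [2])


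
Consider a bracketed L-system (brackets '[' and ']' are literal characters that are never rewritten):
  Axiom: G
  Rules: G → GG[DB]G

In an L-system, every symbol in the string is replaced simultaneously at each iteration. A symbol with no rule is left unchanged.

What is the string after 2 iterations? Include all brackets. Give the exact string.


Step 0: G
Step 1: GG[DB]G
Step 2: GG[DB]GGG[DB]G[DB]GG[DB]G

Answer: GG[DB]GGG[DB]G[DB]GG[DB]G


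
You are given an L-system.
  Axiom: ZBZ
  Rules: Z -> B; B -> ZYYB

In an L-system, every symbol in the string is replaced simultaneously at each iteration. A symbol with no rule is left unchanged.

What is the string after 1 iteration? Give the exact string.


Answer: BZYYBB

Derivation:
Step 0: ZBZ
Step 1: BZYYBB


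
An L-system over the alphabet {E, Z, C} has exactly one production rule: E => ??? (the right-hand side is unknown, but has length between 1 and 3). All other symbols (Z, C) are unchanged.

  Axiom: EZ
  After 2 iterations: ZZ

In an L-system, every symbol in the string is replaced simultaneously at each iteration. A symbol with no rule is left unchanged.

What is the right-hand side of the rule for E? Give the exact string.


Answer: Z

Derivation:
Trying E => Z:
  Step 0: EZ
  Step 1: ZZ
  Step 2: ZZ
Matches the given result.


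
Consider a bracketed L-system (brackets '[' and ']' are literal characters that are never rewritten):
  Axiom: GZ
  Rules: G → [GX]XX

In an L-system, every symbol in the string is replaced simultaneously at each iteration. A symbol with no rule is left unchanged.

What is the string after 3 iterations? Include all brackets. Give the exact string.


Step 0: GZ
Step 1: [GX]XXZ
Step 2: [[GX]XXX]XXZ
Step 3: [[[GX]XXX]XXX]XXZ

Answer: [[[GX]XXX]XXX]XXZ


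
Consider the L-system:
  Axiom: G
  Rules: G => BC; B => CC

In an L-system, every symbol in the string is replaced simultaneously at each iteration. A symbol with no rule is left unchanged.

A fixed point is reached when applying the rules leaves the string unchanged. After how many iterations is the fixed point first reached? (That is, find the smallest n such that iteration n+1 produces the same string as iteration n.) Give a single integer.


Answer: 2

Derivation:
Step 0: G
Step 1: BC
Step 2: CCC
Step 3: CCC  (unchanged — fixed point at step 2)


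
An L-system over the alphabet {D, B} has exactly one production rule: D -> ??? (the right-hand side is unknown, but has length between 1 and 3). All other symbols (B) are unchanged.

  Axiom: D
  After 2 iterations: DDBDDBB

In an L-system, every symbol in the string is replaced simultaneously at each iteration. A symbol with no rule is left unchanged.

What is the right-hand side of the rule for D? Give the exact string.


Trying D -> DDB:
  Step 0: D
  Step 1: DDB
  Step 2: DDBDDBB
Matches the given result.

Answer: DDB


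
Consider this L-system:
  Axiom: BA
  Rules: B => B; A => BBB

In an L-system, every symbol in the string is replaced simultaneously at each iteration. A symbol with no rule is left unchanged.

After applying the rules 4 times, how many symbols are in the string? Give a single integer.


Answer: 4

Derivation:
Step 0: length = 2
Step 1: length = 4
Step 2: length = 4
Step 3: length = 4
Step 4: length = 4


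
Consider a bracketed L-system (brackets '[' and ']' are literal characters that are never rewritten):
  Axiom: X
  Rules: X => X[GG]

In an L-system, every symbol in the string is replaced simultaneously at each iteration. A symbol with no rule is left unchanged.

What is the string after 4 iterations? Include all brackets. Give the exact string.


Step 0: X
Step 1: X[GG]
Step 2: X[GG][GG]
Step 3: X[GG][GG][GG]
Step 4: X[GG][GG][GG][GG]

Answer: X[GG][GG][GG][GG]


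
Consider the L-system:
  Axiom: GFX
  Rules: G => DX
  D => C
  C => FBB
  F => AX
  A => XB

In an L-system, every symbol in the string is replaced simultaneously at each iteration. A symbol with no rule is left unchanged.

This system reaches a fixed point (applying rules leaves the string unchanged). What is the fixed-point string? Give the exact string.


Step 0: GFX
Step 1: DXAXX
Step 2: CXXBXX
Step 3: FBBXXBXX
Step 4: AXBBXXBXX
Step 5: XBXBBXXBXX
Step 6: XBXBBXXBXX  (unchanged — fixed point at step 5)

Answer: XBXBBXXBXX


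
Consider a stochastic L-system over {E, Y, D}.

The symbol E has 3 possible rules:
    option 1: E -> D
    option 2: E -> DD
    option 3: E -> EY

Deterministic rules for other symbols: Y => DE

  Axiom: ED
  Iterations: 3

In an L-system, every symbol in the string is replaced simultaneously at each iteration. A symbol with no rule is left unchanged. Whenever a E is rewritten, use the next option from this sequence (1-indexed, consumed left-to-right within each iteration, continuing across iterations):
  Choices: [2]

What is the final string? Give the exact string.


Step 0: ED
Step 1: DDD  (used choices [2])
Step 2: DDD  (used choices [])
Step 3: DDD  (used choices [])

Answer: DDD


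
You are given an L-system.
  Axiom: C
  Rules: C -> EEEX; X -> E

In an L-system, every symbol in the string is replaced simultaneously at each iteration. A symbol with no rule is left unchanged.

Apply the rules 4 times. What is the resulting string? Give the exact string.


Step 0: C
Step 1: EEEX
Step 2: EEEE
Step 3: EEEE
Step 4: EEEE

Answer: EEEE


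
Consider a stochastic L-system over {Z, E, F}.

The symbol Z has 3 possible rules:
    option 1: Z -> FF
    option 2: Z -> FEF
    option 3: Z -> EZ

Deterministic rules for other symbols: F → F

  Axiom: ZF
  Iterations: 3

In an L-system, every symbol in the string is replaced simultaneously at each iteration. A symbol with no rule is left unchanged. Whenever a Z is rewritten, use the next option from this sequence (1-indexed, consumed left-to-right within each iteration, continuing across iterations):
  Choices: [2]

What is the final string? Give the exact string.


Step 0: ZF
Step 1: FEFF  (used choices [2])
Step 2: FEFF  (used choices [])
Step 3: FEFF  (used choices [])

Answer: FEFF


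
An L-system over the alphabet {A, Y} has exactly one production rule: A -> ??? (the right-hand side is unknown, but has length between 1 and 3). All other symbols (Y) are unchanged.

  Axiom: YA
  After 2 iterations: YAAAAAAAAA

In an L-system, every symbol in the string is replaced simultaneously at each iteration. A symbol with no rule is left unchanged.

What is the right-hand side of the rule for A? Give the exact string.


Answer: AAA

Derivation:
Trying A -> AAA:
  Step 0: YA
  Step 1: YAAA
  Step 2: YAAAAAAAAA
Matches the given result.


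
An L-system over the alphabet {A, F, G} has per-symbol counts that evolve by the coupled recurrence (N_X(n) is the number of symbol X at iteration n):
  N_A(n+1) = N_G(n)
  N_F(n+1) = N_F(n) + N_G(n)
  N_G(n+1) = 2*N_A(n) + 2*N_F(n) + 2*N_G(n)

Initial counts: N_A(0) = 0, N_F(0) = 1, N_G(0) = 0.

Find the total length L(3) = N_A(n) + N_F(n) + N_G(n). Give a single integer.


Answer: 37

Derivation:
Step 0: N_A=0, N_F=1, N_G=0, L=1
Step 1: N_A=0, N_F=1, N_G=2, L=3
Step 2: N_A=2, N_F=3, N_G=6, L=11
Step 3: N_A=6, N_F=9, N_G=22, L=37


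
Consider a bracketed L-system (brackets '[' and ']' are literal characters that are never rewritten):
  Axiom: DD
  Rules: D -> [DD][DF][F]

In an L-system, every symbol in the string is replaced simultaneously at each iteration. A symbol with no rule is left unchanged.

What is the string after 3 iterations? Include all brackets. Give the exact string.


Answer: [[[DD][DF][F][DD][DF][F]][[DD][DF][F]F][F][[DD][DF][F][DD][DF][F]][[DD][DF][F]F][F]][[[DD][DF][F][DD][DF][F]][[DD][DF][F]F][F]F][F][[[DD][DF][F][DD][DF][F]][[DD][DF][F]F][F][[DD][DF][F][DD][DF][F]][[DD][DF][F]F][F]][[[DD][DF][F][DD][DF][F]][[DD][DF][F]F][F]F][F]

Derivation:
Step 0: DD
Step 1: [DD][DF][F][DD][DF][F]
Step 2: [[DD][DF][F][DD][DF][F]][[DD][DF][F]F][F][[DD][DF][F][DD][DF][F]][[DD][DF][F]F][F]
Step 3: [[[DD][DF][F][DD][DF][F]][[DD][DF][F]F][F][[DD][DF][F][DD][DF][F]][[DD][DF][F]F][F]][[[DD][DF][F][DD][DF][F]][[DD][DF][F]F][F]F][F][[[DD][DF][F][DD][DF][F]][[DD][DF][F]F][F][[DD][DF][F][DD][DF][F]][[DD][DF][F]F][F]][[[DD][DF][F][DD][DF][F]][[DD][DF][F]F][F]F][F]


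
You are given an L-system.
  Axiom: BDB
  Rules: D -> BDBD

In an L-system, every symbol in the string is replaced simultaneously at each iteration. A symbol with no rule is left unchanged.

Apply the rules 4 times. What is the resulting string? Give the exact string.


Step 0: BDB
Step 1: BBDBDB
Step 2: BBBDBDBBDBDB
Step 3: BBBBDBDBBDBDBBBDBDBBDBDB
Step 4: BBBBBDBDBBDBDBBBDBDBBDBDBBBBDBDBBDBDBBBDBDBBDBDB

Answer: BBBBBDBDBBDBDBBBDBDBBDBDBBBBDBDBBDBDBBBDBDBBDBDB


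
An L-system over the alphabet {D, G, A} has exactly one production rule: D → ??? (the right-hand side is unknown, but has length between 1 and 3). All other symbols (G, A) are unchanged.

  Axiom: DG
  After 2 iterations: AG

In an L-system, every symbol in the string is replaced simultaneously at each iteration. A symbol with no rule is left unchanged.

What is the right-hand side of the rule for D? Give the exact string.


Trying D → A:
  Step 0: DG
  Step 1: AG
  Step 2: AG
Matches the given result.

Answer: A


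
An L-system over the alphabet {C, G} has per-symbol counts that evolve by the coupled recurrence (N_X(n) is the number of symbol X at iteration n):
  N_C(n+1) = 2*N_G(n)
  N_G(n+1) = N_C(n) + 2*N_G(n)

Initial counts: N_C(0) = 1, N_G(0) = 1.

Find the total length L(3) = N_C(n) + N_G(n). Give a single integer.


Step 0: N_C=1, N_G=1, L=2
Step 1: N_C=2, N_G=3, L=5
Step 2: N_C=6, N_G=8, L=14
Step 3: N_C=16, N_G=22, L=38

Answer: 38


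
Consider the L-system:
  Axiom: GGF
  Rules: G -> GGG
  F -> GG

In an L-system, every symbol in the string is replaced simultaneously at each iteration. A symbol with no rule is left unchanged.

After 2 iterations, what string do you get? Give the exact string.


Answer: GGGGGGGGGGGGGGGGGGGGGGGG

Derivation:
Step 0: GGF
Step 1: GGGGGGGG
Step 2: GGGGGGGGGGGGGGGGGGGGGGGG


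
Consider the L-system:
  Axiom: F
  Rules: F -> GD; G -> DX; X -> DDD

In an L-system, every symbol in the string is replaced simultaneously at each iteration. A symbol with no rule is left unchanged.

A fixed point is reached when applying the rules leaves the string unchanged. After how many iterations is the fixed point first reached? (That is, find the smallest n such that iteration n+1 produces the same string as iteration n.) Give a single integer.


Step 0: F
Step 1: GD
Step 2: DXD
Step 3: DDDDD
Step 4: DDDDD  (unchanged — fixed point at step 3)

Answer: 3


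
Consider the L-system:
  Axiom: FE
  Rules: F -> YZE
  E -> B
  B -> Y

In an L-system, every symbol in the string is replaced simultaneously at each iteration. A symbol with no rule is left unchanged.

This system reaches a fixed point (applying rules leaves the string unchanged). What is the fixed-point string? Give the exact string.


Answer: YZYY

Derivation:
Step 0: FE
Step 1: YZEB
Step 2: YZBY
Step 3: YZYY
Step 4: YZYY  (unchanged — fixed point at step 3)


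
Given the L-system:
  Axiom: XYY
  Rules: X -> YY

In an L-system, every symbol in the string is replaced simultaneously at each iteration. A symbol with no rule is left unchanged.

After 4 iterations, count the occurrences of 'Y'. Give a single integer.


Answer: 4

Derivation:
Step 0: XYY  (2 'Y')
Step 1: YYYY  (4 'Y')
Step 2: YYYY  (4 'Y')
Step 3: YYYY  (4 'Y')
Step 4: YYYY  (4 'Y')


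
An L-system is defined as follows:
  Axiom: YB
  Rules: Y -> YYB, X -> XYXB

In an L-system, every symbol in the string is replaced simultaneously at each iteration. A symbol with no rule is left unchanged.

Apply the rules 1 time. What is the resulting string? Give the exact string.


Step 0: YB
Step 1: YYBB

Answer: YYBB


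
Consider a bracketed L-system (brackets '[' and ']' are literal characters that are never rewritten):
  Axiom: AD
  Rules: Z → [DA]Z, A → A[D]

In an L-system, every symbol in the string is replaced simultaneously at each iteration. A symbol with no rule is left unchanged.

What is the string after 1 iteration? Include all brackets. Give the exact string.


Step 0: AD
Step 1: A[D]D

Answer: A[D]D


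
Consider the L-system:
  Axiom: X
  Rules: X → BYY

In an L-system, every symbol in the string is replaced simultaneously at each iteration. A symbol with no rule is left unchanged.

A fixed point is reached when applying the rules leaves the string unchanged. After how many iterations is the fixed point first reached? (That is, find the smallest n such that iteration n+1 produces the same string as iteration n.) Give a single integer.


Answer: 1

Derivation:
Step 0: X
Step 1: BYY
Step 2: BYY  (unchanged — fixed point at step 1)


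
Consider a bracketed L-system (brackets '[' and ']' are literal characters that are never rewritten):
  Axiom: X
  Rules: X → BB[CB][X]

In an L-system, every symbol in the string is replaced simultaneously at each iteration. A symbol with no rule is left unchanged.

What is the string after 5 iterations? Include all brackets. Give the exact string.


Answer: BB[CB][BB[CB][BB[CB][BB[CB][BB[CB][X]]]]]

Derivation:
Step 0: X
Step 1: BB[CB][X]
Step 2: BB[CB][BB[CB][X]]
Step 3: BB[CB][BB[CB][BB[CB][X]]]
Step 4: BB[CB][BB[CB][BB[CB][BB[CB][X]]]]
Step 5: BB[CB][BB[CB][BB[CB][BB[CB][BB[CB][X]]]]]


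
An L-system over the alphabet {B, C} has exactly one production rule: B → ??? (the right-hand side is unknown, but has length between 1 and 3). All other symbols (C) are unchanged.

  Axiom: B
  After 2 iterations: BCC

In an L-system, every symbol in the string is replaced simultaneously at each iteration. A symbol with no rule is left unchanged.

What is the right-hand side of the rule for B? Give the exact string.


Answer: BC

Derivation:
Trying B → BC:
  Step 0: B
  Step 1: BC
  Step 2: BCC
Matches the given result.


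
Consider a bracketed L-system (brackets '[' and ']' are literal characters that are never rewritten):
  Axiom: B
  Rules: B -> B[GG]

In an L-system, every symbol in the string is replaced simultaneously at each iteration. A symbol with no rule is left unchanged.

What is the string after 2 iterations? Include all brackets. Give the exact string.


Answer: B[GG][GG]

Derivation:
Step 0: B
Step 1: B[GG]
Step 2: B[GG][GG]


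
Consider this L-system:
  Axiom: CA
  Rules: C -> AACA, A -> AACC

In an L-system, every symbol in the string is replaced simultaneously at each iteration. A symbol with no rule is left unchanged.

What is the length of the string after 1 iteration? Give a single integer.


Step 0: length = 2
Step 1: length = 8

Answer: 8


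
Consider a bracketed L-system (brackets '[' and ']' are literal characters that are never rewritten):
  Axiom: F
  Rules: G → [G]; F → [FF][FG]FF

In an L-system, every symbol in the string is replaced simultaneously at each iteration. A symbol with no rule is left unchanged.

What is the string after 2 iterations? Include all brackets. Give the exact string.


Answer: [[FF][FG]FF[FF][FG]FF][[FF][FG]FF[G]][FF][FG]FF[FF][FG]FF

Derivation:
Step 0: F
Step 1: [FF][FG]FF
Step 2: [[FF][FG]FF[FF][FG]FF][[FF][FG]FF[G]][FF][FG]FF[FF][FG]FF


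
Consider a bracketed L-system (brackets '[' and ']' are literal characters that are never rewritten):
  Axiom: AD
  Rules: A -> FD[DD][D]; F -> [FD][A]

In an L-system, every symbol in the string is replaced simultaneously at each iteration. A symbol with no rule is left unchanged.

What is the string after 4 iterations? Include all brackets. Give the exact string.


Step 0: AD
Step 1: FD[DD][D]D
Step 2: [FD][A]D[DD][D]D
Step 3: [[FD][A]D][FD[DD][D]]D[DD][D]D
Step 4: [[[FD][A]D][FD[DD][D]]D][[FD][A]D[DD][D]]D[DD][D]D

Answer: [[[FD][A]D][FD[DD][D]]D][[FD][A]D[DD][D]]D[DD][D]D


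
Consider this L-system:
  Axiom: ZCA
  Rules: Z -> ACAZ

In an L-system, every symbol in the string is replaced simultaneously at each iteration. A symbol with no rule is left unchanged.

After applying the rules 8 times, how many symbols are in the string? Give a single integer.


Step 0: length = 3
Step 1: length = 6
Step 2: length = 9
Step 3: length = 12
Step 4: length = 15
Step 5: length = 18
Step 6: length = 21
Step 7: length = 24
Step 8: length = 27

Answer: 27


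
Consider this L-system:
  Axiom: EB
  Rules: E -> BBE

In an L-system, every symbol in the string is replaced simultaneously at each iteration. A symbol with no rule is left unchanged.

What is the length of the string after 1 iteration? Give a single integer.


Answer: 4

Derivation:
Step 0: length = 2
Step 1: length = 4


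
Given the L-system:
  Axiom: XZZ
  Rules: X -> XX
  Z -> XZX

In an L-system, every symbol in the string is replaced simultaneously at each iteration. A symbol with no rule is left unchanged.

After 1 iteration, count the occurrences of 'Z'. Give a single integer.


Step 0: XZZ  (2 'Z')
Step 1: XXXZXXZX  (2 'Z')

Answer: 2


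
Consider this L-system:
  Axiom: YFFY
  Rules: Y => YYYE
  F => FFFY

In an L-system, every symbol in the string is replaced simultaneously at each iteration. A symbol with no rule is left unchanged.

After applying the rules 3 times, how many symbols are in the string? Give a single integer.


Answer: 202

Derivation:
Step 0: length = 4
Step 1: length = 16
Step 2: length = 58
Step 3: length = 202


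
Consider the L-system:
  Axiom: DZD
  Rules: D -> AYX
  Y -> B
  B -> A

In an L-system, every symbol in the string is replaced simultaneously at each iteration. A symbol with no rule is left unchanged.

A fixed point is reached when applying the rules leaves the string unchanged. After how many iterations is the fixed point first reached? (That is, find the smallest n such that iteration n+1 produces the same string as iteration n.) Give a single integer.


Step 0: DZD
Step 1: AYXZAYX
Step 2: ABXZABX
Step 3: AAXZAAX
Step 4: AAXZAAX  (unchanged — fixed point at step 3)

Answer: 3


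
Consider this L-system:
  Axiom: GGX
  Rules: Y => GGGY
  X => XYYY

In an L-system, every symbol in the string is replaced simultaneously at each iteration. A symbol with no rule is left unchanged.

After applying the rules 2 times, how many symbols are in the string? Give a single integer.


Answer: 18

Derivation:
Step 0: length = 3
Step 1: length = 6
Step 2: length = 18


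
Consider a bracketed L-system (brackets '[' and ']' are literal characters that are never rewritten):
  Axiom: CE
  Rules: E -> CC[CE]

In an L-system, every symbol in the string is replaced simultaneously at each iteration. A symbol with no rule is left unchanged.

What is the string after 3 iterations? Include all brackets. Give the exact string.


Answer: CCC[CCC[CCC[CE]]]

Derivation:
Step 0: CE
Step 1: CCC[CE]
Step 2: CCC[CCC[CE]]
Step 3: CCC[CCC[CCC[CE]]]


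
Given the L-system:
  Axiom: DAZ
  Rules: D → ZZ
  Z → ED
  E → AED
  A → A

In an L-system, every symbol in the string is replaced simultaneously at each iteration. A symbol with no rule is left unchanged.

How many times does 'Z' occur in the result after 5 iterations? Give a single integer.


Step 0: DAZ  (1 'Z')
Step 1: ZZAED  (2 'Z')
Step 2: EDEDAAEDZZ  (2 'Z')
Step 3: AEDZZAEDZZAAAEDZZEDED  (6 'Z')
Step 4: AAEDZZEDEDAAEDZZEDEDAAAAEDZZEDEDAEDZZAEDZZ  (10 'Z')
Step 5: AAAEDZZEDEDAEDZZAEDZZAAAEDZZEDEDAEDZZAEDZZAAAAAEDZZEDEDAEDZZAEDZZAAEDZZEDEDAAEDZZEDED  (22 'Z')

Answer: 22
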